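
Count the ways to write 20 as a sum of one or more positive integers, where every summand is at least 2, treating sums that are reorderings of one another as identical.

Enumerating by decreasing first part gives 137 partitions in all.

137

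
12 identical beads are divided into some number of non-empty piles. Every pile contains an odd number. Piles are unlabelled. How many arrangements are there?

Enumerating:
11+1
9+3
9+1+1+1
7+5
7+3+1+1
7+1+1+1+1+1
5+5+1+1
5+3+3+1
5+3+1+1+1+1
5+1+1+1+1+1+1+1
3+3+3+3
3+3+3+1+1+1
3+3+1+1+1+1+1+1
3+1+1+1+1+1+1+1+1+1
1+1+1+1+1+1+1+1+1+1+1+1
Counting gives 15.

15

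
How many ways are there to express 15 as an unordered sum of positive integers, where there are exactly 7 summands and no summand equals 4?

The partitions of 15 that satisfy the conditions:
9+1+1+1+1+1+1
8+2+1+1+1+1+1
7+3+1+1+1+1+1
7+2+2+1+1+1+1
6+3+2+1+1+1+1
6+2+2+2+1+1+1
5+5+1+1+1+1+1
5+3+3+1+1+1+1
5+3+2+2+1+1+1
5+2+2+2+2+1+1
3+3+3+3+1+1+1
3+3+3+2+2+1+1
3+3+2+2+2+2+1
3+2+2+2+2+2+2
That's 14 in total.

14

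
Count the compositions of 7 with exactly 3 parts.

15

By stars and bars with positive parts, the count is C(6,2) = 15.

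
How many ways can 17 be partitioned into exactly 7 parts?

A partial list (first 12 by largest part):
11+1+1+1+1+1+1
10+2+1+1+1+1+1
9+3+1+1+1+1+1
9+2+2+1+1+1+1
8+4+1+1+1+1+1
8+3+2+1+1+1+1
8+2+2+2+1+1+1
7+5+1+1+1+1+1
7+4+2+1+1+1+1
7+3+3+1+1+1+1
7+3+2+2+1+1+1
7+2+2+2+2+1+1
…and 26 more, for 38 total.

38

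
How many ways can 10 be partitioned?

42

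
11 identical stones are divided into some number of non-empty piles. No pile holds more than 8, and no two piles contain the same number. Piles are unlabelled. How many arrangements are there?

9

Enumerating:
3 + 8
1 + 2 + 8
4 + 7
1 + 3 + 7
5 + 6
1 + 4 + 6
2 + 3 + 6
2 + 4 + 5
1 + 2 + 3 + 5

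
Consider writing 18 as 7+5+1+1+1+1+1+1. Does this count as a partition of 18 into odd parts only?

Yes

The parts sum to 18, and the condition 'every summand is odd' holds.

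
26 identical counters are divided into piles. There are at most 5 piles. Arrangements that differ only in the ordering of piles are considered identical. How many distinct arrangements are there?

Enumerating by decreasing first part gives 427 partitions in all.

427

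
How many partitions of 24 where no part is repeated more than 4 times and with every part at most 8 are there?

Enumerating by decreasing first part gives 451 partitions in all.

451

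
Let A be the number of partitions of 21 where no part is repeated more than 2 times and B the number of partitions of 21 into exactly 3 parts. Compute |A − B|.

Partitions of 21 where no part is repeated more than 2 times: 243.
Partitions of 21 into exactly 3 parts: 37.
|243 − 37| = 206.

206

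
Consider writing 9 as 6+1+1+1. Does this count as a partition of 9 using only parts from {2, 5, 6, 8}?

No

The parts sum to 9, and the condition 'each summand belongs to {2, 5, 6, 8}' is violated.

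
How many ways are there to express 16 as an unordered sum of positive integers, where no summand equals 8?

Counting exhaustively, 209 partitions satisfy the conditions.

209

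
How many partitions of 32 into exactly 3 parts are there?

85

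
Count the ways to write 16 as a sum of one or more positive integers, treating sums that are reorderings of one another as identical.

Counting exhaustively, 231 partitions satisfy the conditions.

231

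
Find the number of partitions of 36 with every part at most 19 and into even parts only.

Systematic enumeration (by largest part, then next-largest, …) yields 318.

318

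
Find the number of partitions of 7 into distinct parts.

They are:
7
1+6
2+5
3+4
1+2+4
That's 5 in total.

5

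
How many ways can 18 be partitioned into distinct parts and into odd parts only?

5

Listing the qualifying partitions of 18:
17+1
15+3
13+5
11+7
9+5+3+1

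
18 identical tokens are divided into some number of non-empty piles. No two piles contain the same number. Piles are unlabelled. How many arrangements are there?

A partial list (first 12 by largest part):
18
17 + 1
16 + 2
15 + 3
15 + 2 + 1
14 + 4
14 + 3 + 1
13 + 5
13 + 4 + 1
13 + 3 + 2
12 + 6
12 + 5 + 1
…and 34 more, for 46 total.

46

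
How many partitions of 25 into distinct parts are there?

Systematic enumeration (by largest part, then next-largest, …) yields 142.

142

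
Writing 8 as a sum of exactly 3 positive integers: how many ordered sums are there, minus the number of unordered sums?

16

Compositions: C(7,2) = 21.
Unordered (partitions into 3 parts): 5.
Difference: 21 − 5 = 16.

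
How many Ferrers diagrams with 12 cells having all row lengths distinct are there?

They are:
12
11,1
10,2
9,3
9,2,1
8,4
8,3,1
7,5
7,4,1
7,3,2
6,5,1
6,4,2
6,3,2,1
5,4,3
5,4,2,1
That's 15 in total.

15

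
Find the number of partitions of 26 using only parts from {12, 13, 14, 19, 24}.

The partitions of 26 that satisfy the conditions:
14 + 12
13 + 13

2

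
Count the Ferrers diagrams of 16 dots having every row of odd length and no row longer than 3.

6

They are:
3+3+3+3+3+1
3+3+3+3+1+1+1+1
3+3+3+1+1+1+1+1+1+1
3+3+1+1+1+1+1+1+1+1+1+1
3+1+1+1+1+1+1+1+1+1+1+1+1+1
1+1+1+1+1+1+1+1+1+1+1+1+1+1+1+1
That's 6 in total.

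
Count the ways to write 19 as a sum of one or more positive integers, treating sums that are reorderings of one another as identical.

Direct enumeration gives 490 partitions.

490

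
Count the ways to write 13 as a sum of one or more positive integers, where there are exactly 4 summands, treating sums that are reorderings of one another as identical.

18

Listing the qualifying partitions of 13:
10,1,1,1
9,2,1,1
8,3,1,1
8,2,2,1
7,4,1,1
7,3,2,1
7,2,2,2
6,5,1,1
6,4,2,1
6,3,3,1
6,3,2,2
5,5,2,1
5,4,3,1
5,4,2,2
5,3,3,2
4,4,4,1
4,4,3,2
4,3,3,3
Counting gives 18.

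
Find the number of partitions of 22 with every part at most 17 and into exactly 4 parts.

82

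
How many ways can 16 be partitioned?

Enumerating by decreasing first part gives 231 partitions in all.

231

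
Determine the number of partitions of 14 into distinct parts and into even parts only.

5

Listing the qualifying partitions of 14:
14
12 + 2
10 + 4
8 + 6
8 + 4 + 2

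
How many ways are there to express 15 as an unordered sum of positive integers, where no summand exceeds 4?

54

There are too many to list fully; the first 12 (by largest part) are:
4, 4, 4, 3
4, 4, 4, 2, 1
4, 4, 4, 1, 1, 1
4, 4, 3, 3, 1
4, 4, 3, 2, 2
4, 4, 3, 2, 1, 1
4, 4, 3, 1, 1, 1, 1
4, 4, 2, 2, 2, 1
4, 4, 2, 2, 1, 1, 1
4, 4, 2, 1, 1, 1, 1, 1
4, 4, 1, 1, 1, 1, 1, 1, 1
4, 3, 3, 3, 2
…and 42 more, for 54 total.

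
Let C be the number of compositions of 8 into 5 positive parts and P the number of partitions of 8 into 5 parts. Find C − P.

32

Ordered (compositions into 5 parts): C(7,4) = 35.
Unordered (partitions into 5 parts): 3.
Difference: 35 − 3 = 32.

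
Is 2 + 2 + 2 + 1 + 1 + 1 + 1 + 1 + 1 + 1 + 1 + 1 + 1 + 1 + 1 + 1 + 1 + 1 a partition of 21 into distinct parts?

No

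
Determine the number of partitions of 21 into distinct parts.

76

A full systematic count gives 76.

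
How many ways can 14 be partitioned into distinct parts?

Enumerating:
14
13,1
12,2
11,3
11,2,1
10,4
10,3,1
9,5
9,4,1
9,3,2
8,6
8,5,1
8,4,2
8,3,2,1
7,6,1
7,5,2
7,4,3
7,4,2,1
6,5,3
6,5,2,1
6,4,3,1
5,4,3,2

22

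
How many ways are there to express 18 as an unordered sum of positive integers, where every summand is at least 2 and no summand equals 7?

A full systematic count gives 74.

74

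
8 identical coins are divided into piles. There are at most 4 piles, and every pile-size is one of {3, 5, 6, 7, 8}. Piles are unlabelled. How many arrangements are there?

They are:
8
5, 3
Counting gives 2.

2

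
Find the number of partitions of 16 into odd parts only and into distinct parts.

5

Listing the qualifying partitions of 16:
1, 15
3, 13
5, 11
7, 9
1, 3, 5, 7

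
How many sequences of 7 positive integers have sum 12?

Equivalently, choose which 6 of the 11 gaps become plus signs: C(11,6) = 462.

462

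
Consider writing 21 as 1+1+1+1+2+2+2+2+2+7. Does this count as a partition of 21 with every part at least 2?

No

The parts sum to 21, and the condition 'every summand is at least 2' is violated.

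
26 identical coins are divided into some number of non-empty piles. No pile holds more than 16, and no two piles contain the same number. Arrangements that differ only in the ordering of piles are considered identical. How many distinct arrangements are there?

132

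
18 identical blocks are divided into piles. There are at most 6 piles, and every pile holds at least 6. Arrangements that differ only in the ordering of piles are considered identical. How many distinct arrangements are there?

They are:
18
6+12
7+11
8+10
9+9
6+6+6
Counting gives 6.

6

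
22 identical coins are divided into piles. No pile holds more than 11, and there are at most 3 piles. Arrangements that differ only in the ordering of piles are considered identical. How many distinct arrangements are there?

16

They are:
11+11
1+10+11
2+9+11
3+8+11
4+7+11
5+6+11
2+10+10
3+9+10
4+8+10
5+7+10
6+6+10
4+9+9
5+8+9
6+7+9
6+8+8
7+7+8
That's 16 in total.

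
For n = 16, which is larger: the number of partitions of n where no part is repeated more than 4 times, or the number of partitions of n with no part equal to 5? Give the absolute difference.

Partitions of 16 where no part is repeated more than 4 times: 164.
Partitions of 16 with no part equal to 5: 175.
|164 − 175| = 11.

11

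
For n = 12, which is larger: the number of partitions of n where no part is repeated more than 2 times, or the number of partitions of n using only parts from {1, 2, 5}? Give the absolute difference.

23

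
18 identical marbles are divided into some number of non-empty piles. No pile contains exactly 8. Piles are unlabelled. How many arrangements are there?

Direct enumeration gives 343 partitions.

343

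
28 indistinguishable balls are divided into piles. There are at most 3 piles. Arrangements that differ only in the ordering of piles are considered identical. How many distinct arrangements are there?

80

A full systematic count gives 80.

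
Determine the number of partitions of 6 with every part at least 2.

They are:
6
4, 2
3, 3
2, 2, 2

4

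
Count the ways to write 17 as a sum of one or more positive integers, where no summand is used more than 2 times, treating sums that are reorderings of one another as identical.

108

Systematic enumeration (by largest part, then next-largest, …) yields 108.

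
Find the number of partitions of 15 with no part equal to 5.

134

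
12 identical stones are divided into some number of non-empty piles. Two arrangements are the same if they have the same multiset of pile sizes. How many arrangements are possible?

77

Counting exhaustively, 77 partitions satisfy the conditions.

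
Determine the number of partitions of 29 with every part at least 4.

115

Direct enumeration gives 115 partitions.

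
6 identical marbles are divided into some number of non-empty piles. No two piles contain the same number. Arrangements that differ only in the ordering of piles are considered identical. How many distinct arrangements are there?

Listing the qualifying partitions of 6:
6
5+1
4+2
3+2+1
That's 4 in total.

4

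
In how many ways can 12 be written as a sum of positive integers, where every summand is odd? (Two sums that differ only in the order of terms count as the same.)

They are:
11,1
9,3
9,1,1,1
7,5
7,3,1,1
7,1,1,1,1,1
5,5,1,1
5,3,3,1
5,3,1,1,1,1
5,1,1,1,1,1,1,1
3,3,3,3
3,3,3,1,1,1
3,3,1,1,1,1,1,1
3,1,1,1,1,1,1,1,1,1
1,1,1,1,1,1,1,1,1,1,1,1
Counting gives 15.

15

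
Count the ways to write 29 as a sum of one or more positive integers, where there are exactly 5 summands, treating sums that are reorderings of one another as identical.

Enumerating by decreasing first part gives 333 partitions in all.

333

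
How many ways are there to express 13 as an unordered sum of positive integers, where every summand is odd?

The partitions of 13 that satisfy the conditions:
13
11+1+1
9+3+1
9+1+1+1+1
7+5+1
7+3+3
7+3+1+1+1
7+1+1+1+1+1+1
5+5+3
5+5+1+1+1
5+3+3+1+1
5+3+1+1+1+1+1
5+1+1+1+1+1+1+1+1
3+3+3+3+1
3+3+3+1+1+1+1
3+3+1+1+1+1+1+1+1
3+1+1+1+1+1+1+1+1+1+1
1+1+1+1+1+1+1+1+1+1+1+1+1

18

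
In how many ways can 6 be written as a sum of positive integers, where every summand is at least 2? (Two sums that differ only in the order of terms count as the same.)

4

The partitions of 6 that satisfy the conditions:
6
2+4
3+3
2+2+2
Counting gives 4.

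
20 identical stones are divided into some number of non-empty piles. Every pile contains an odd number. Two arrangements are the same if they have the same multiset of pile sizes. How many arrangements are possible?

There are too many to list fully; the first 12 (by largest part) are:
1 + 19
3 + 17
1 + 1 + 1 + 17
5 + 15
1 + 1 + 3 + 15
1 + 1 + 1 + 1 + 1 + 15
7 + 13
1 + 1 + 5 + 13
1 + 3 + 3 + 13
1 + 1 + 1 + 1 + 3 + 13
1 + 1 + 1 + 1 + 1 + 1 + 1 + 13
9 + 11
…and 52 more, for 64 total.

64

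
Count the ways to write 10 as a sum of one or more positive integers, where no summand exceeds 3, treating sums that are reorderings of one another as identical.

They are:
3,3,3,1
3,3,2,2
3,3,2,1,1
3,3,1,1,1,1
3,2,2,2,1
3,2,2,1,1,1
3,2,1,1,1,1,1
3,1,1,1,1,1,1,1
2,2,2,2,2
2,2,2,2,1,1
2,2,2,1,1,1,1
2,2,1,1,1,1,1,1
2,1,1,1,1,1,1,1,1
1,1,1,1,1,1,1,1,1,1

14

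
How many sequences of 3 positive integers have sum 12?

55

Place 2 bars in the 11 internal gaps of a row of 12 dots: C(11,2) = 55.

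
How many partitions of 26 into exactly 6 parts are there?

282

A full systematic count gives 282.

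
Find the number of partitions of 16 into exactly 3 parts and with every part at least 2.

Enumerating:
12, 2, 2
11, 3, 2
10, 4, 2
10, 3, 3
9, 5, 2
9, 4, 3
8, 6, 2
8, 5, 3
8, 4, 4
7, 7, 2
7, 6, 3
7, 5, 4
6, 6, 4
6, 5, 5
That's 14 in total.

14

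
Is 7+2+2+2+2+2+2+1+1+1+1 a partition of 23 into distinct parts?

The parts sum to 23, and the condition 'all summands are distinct' is violated.

No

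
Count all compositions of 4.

The number of compositions of n is 2^(n−1); here 2^3 = 8.

8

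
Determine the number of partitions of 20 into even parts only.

42

There are too many to list fully; the first 12 (by largest part) are:
20
18, 2
16, 4
16, 2, 2
14, 6
14, 4, 2
14, 2, 2, 2
12, 8
12, 6, 2
12, 4, 4
12, 4, 2, 2
12, 2, 2, 2, 2
…and 30 more, for 42 total.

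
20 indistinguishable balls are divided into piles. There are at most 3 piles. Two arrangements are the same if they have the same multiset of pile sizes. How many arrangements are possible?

44

There are too many to list fully; the first 12 (by largest part) are:
20
19+1
18+2
18+1+1
17+3
17+2+1
16+4
16+3+1
16+2+2
15+5
15+4+1
15+3+2
…and 32 more, for 44 total.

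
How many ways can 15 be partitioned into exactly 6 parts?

A partial list (first 12 by largest part):
10+1+1+1+1+1
9+2+1+1+1+1
8+3+1+1+1+1
8+2+2+1+1+1
7+4+1+1+1+1
7+3+2+1+1+1
7+2+2+2+1+1
6+5+1+1+1+1
6+4+2+1+1+1
6+3+3+1+1+1
6+3+2+2+1+1
6+2+2+2+2+1
…and 14 more, for 26 total.

26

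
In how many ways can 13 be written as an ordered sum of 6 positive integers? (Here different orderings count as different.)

Equivalently, choose which 5 of the 12 gaps become plus signs: C(12,5) = 792.

792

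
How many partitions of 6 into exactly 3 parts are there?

3

They are:
4,1,1
3,2,1
2,2,2
That's 3 in total.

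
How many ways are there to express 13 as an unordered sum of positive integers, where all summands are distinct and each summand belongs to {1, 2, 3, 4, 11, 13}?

2

They are:
13
2, 11
Counting gives 2.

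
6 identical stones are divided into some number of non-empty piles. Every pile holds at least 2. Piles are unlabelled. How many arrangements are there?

Listing the qualifying partitions of 6:
6
4,2
3,3
2,2,2

4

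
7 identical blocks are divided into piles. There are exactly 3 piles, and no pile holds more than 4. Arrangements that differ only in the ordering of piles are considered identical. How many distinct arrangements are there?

3

They are:
4 + 2 + 1
3 + 3 + 1
3 + 2 + 2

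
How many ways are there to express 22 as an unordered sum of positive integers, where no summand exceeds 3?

52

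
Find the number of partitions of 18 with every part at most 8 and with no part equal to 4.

172

Enumerating by decreasing first part gives 172 partitions in all.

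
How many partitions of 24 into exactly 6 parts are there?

A full systematic count gives 199.

199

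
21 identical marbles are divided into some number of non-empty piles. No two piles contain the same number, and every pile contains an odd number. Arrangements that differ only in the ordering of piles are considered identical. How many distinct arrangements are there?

They are:
21
17,3,1
15,5,1
13,7,1
13,5,3
11,9,1
11,7,3
9,7,5
Counting gives 8.

8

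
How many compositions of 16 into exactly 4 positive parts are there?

455

Equivalently, choose which 3 of the 15 gaps become plus signs: C(15,3) = 455.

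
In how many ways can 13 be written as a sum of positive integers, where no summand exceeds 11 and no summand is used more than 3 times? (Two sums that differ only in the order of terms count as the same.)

62

A partial list (first 12 by largest part):
11+2
11+1+1
10+3
10+2+1
10+1+1+1
9+4
9+3+1
9+2+2
9+2+1+1
8+5
8+4+1
8+3+2
…and 50 more, for 62 total.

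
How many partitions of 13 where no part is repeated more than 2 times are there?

There are too many to list fully; the first 12 (by largest part) are:
13
12,1
11,2
11,1,1
10,3
10,2,1
9,4
9,3,1
9,2,2
9,2,1,1
8,5
8,4,1
…and 32 more, for 44 total.

44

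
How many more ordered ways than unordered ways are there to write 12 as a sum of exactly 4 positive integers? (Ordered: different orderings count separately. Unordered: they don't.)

150

Ordered (compositions into 4 parts): C(11,3) = 165.
Unordered (partitions into 4 parts): 15.
Difference: 165 − 15 = 150.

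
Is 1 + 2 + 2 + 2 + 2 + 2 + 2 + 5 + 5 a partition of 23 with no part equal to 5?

The parts sum to 23, and the condition 'no summand equals 5' is violated.

No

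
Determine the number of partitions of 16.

231

A full systematic count gives 231.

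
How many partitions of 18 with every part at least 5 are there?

The partitions of 18 that satisfy the conditions:
18
5, 13
6, 12
7, 11
8, 10
9, 9
5, 5, 8
5, 6, 7
6, 6, 6
That's 9 in total.

9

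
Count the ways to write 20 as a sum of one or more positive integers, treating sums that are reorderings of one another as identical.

627

A full systematic count gives 627.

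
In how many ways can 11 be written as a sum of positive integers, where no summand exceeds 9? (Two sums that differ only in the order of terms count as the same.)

There are too many to list fully; the first 12 (by largest part) are:
9,2
9,1,1
8,3
8,2,1
8,1,1,1
7,4
7,3,1
7,2,2
7,2,1,1
7,1,1,1,1
6,5
6,4,1
…and 42 more, for 54 total.

54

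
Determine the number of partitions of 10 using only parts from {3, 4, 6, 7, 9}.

3

They are:
7, 3
6, 4
4, 3, 3
Counting gives 3.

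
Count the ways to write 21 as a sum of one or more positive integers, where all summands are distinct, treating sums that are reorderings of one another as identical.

76

Enumerating by decreasing first part gives 76 partitions in all.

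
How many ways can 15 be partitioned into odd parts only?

27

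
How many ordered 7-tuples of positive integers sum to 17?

8008

Place 6 bars in the 16 internal gaps of a row of 17 dots: C(16,6) = 8008.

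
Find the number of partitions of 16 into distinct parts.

A partial list (first 12 by largest part):
16
15 + 1
14 + 2
13 + 3
13 + 2 + 1
12 + 4
12 + 3 + 1
11 + 5
11 + 4 + 1
11 + 3 + 2
10 + 6
10 + 5 + 1
…and 20 more, for 32 total.

32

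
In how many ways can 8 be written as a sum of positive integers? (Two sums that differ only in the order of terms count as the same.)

Enumerating:
8
1,7
2,6
1,1,6
3,5
1,2,5
1,1,1,5
4,4
1,3,4
2,2,4
1,1,2,4
1,1,1,1,4
2,3,3
1,1,3,3
1,2,2,3
1,1,1,2,3
1,1,1,1,1,3
2,2,2,2
1,1,2,2,2
1,1,1,1,2,2
1,1,1,1,1,1,2
1,1,1,1,1,1,1,1
Counting gives 22.

22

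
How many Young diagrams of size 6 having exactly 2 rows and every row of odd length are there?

2

Listing the qualifying partitions of 6:
5,1
3,3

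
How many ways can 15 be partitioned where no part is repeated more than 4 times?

127

Direct enumeration gives 127 partitions.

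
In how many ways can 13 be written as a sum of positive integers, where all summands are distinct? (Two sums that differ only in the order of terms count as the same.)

They are:
13
1,12
2,11
3,10
1,2,10
4,9
1,3,9
5,8
1,4,8
2,3,8
6,7
1,5,7
2,4,7
1,2,3,7
2,5,6
3,4,6
1,2,4,6
1,3,4,5

18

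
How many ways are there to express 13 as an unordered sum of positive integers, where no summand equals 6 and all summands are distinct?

14

They are:
13
1,12
2,11
3,10
1,2,10
4,9
1,3,9
5,8
1,4,8
2,3,8
1,5,7
2,4,7
1,2,3,7
1,3,4,5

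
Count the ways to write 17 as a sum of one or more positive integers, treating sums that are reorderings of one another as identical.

297

Direct enumeration gives 297 partitions.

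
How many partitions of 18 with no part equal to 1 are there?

Enumerating by decreasing first part gives 88 partitions in all.

88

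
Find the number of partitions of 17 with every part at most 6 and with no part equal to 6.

119

A full systematic count gives 119.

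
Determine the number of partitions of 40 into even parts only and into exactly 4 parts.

A partial list (first 12 by largest part):
34+2+2+2
32+4+2+2
30+6+2+2
30+4+4+2
28+8+2+2
28+6+4+2
28+4+4+4
26+10+2+2
26+8+4+2
26+6+6+2
26+6+4+4
24+12+2+2
…and 52 more, for 64 total.

64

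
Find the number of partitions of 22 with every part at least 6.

The partitions of 22 that satisfy the conditions:
22
16+6
15+7
14+8
13+9
12+10
11+11
10+6+6
9+7+6
8+8+6
8+7+7
That's 11 in total.

11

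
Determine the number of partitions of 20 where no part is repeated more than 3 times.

Counting exhaustively, 320 partitions satisfy the conditions.

320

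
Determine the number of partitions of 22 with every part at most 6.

391

Direct enumeration gives 391 partitions.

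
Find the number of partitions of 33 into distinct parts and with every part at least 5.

51

There are too many to list fully; the first 12 (by largest part) are:
33
28,5
27,6
26,7
25,8
24,9
23,10
22,11
22,6,5
21,12
21,7,5
20,13
…and 39 more, for 51 total.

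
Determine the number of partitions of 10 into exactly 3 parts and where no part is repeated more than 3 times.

8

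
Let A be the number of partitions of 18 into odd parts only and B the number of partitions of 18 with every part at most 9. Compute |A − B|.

272

Partitions of 18 into odd parts only: 46.
Partitions of 18 with every part at most 9: 318.
|46 − 318| = 272.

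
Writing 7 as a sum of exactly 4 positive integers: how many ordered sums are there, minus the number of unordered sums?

Compositions: C(6,3) = 20.
Unordered (partitions into 4 parts): 3.
Difference: 20 − 3 = 17.

17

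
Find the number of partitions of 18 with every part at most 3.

37

There are too many to list fully; the first 12 (by largest part) are:
3, 3, 3, 3, 3, 3
3, 3, 3, 3, 3, 2, 1
3, 3, 3, 3, 3, 1, 1, 1
3, 3, 3, 3, 2, 2, 2
3, 3, 3, 3, 2, 2, 1, 1
3, 3, 3, 3, 2, 1, 1, 1, 1
3, 3, 3, 3, 1, 1, 1, 1, 1, 1
3, 3, 3, 2, 2, 2, 2, 1
3, 3, 3, 2, 2, 2, 1, 1, 1
3, 3, 3, 2, 2, 1, 1, 1, 1, 1
3, 3, 3, 2, 1, 1, 1, 1, 1, 1, 1
3, 3, 3, 1, 1, 1, 1, 1, 1, 1, 1, 1
…and 25 more, for 37 total.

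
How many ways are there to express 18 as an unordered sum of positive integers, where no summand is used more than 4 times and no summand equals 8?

228

Systematic enumeration (by largest part, then next-largest, …) yields 228.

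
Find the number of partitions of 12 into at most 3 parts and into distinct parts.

The partitions of 12 that satisfy the conditions:
12
11 + 1
10 + 2
9 + 3
9 + 2 + 1
8 + 4
8 + 3 + 1
7 + 5
7 + 4 + 1
7 + 3 + 2
6 + 5 + 1
6 + 4 + 2
5 + 4 + 3
Counting gives 13.

13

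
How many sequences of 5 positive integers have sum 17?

1820

Place 4 bars in the 16 internal gaps of a row of 17 dots: C(16,4) = 1820.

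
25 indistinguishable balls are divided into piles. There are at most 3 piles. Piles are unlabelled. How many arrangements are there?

A partial list (first 12 by largest part):
25
24, 1
23, 2
23, 1, 1
22, 3
22, 2, 1
21, 4
21, 3, 1
21, 2, 2
20, 5
20, 4, 1
20, 3, 2
…and 53 more, for 65 total.

65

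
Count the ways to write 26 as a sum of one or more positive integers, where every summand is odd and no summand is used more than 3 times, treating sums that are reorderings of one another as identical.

61

A partial list (first 12 by largest part):
25 + 1
23 + 3
23 + 1 + 1 + 1
21 + 5
21 + 3 + 1 + 1
19 + 7
19 + 5 + 1 + 1
19 + 3 + 3 + 1
17 + 9
17 + 7 + 1 + 1
17 + 5 + 3 + 1
17 + 3 + 3 + 3
…and 49 more, for 61 total.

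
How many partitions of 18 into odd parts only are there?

46

A partial list (first 12 by largest part):
17+1
15+3
15+1+1+1
13+5
13+3+1+1
13+1+1+1+1+1
11+7
11+5+1+1
11+3+3+1
11+3+1+1+1+1
11+1+1+1+1+1+1+1
9+9
…and 34 more, for 46 total.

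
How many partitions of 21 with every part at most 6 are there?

331

Enumerating by decreasing first part gives 331 partitions in all.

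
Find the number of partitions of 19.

490

Counting exhaustively, 490 partitions satisfy the conditions.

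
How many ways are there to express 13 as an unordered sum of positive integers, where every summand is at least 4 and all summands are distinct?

They are:
13
9, 4
8, 5
7, 6
That's 4 in total.

4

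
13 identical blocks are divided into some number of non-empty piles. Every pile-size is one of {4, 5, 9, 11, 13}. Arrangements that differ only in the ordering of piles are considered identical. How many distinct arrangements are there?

3

Enumerating:
13
9, 4
5, 4, 4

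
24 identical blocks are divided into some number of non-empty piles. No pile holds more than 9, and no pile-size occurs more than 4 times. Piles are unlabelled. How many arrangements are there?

A full systematic count gives 560.

560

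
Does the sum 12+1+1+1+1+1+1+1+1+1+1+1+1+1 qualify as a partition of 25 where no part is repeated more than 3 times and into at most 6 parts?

The parts sum to 25, and the condition 'no summand is used more than 3 times' is violated.

No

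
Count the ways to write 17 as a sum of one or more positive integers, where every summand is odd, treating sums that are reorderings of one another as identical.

38

There are too many to list fully; the first 12 (by largest part) are:
17
15,1,1
13,3,1
13,1,1,1,1
11,5,1
11,3,3
11,3,1,1,1
11,1,1,1,1,1,1
9,7,1
9,5,3
9,5,1,1,1
9,3,3,1,1
…and 26 more, for 38 total.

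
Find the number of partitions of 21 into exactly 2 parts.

They are:
1 + 20
2 + 19
3 + 18
4 + 17
5 + 16
6 + 15
7 + 14
8 + 13
9 + 12
10 + 11

10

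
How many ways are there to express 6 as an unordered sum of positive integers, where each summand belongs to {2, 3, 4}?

3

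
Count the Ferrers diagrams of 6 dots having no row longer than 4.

The partitions of 6 that satisfy the conditions:
4 + 2
4 + 1 + 1
3 + 3
3 + 2 + 1
3 + 1 + 1 + 1
2 + 2 + 2
2 + 2 + 1 + 1
2 + 1 + 1 + 1 + 1
1 + 1 + 1 + 1 + 1 + 1
That's 9 in total.

9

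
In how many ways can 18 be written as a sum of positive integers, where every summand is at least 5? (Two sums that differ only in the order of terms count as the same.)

9

Enumerating:
18
13 + 5
12 + 6
11 + 7
10 + 8
9 + 9
8 + 5 + 5
7 + 6 + 5
6 + 6 + 6
That's 9 in total.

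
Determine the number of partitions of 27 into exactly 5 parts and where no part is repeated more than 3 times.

There are 249 such partitions.

249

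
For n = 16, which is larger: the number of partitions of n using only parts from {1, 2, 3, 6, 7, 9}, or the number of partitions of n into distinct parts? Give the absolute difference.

43

Partitions of 16 using only parts from {1, 2, 3, 6, 7, 9}: 75.
Partitions of 16 into distinct parts: 32.
|75 − 32| = 43.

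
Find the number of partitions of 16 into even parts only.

Enumerating:
16
2,14
4,12
2,2,12
6,10
2,4,10
2,2,2,10
8,8
2,6,8
4,4,8
2,2,4,8
2,2,2,2,8
4,6,6
2,2,6,6
2,4,4,6
2,2,2,4,6
2,2,2,2,2,6
4,4,4,4
2,2,4,4,4
2,2,2,2,4,4
2,2,2,2,2,2,4
2,2,2,2,2,2,2,2

22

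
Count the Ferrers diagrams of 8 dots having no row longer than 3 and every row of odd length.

3

They are:
3+3+1+1
3+1+1+1+1+1
1+1+1+1+1+1+1+1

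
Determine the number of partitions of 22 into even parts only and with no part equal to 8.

There are too many to list fully; the first 12 (by largest part) are:
22
20 + 2
18 + 4
18 + 2 + 2
16 + 6
16 + 4 + 2
16 + 2 + 2 + 2
14 + 6 + 2
14 + 4 + 4
14 + 4 + 2 + 2
14 + 2 + 2 + 2 + 2
12 + 10
…and 29 more, for 41 total.

41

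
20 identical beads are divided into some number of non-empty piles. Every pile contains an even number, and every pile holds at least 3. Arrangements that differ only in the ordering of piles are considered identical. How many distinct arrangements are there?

The partitions of 20 that satisfy the conditions:
20
16, 4
14, 6
12, 8
12, 4, 4
10, 10
10, 6, 4
8, 8, 4
8, 6, 6
8, 4, 4, 4
6, 6, 4, 4
4, 4, 4, 4, 4
Counting gives 12.

12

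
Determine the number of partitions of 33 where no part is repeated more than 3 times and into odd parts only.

Direct enumeration gives 143 partitions.

143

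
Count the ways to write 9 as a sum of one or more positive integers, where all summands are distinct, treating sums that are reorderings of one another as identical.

8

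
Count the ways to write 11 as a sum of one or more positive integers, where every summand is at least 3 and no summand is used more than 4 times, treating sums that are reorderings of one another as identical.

6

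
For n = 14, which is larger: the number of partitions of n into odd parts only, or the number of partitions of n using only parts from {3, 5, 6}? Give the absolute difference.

Partitions of 14 into odd parts only: 22.
Partitions of 14 using only parts from {3, 5, 6}: 2.
|22 − 2| = 20.

20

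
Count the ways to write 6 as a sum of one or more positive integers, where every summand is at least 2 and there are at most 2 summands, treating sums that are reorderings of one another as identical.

Enumerating:
6
4+2
3+3

3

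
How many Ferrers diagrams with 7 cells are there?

Listing the qualifying partitions of 7:
7
6, 1
5, 2
5, 1, 1
4, 3
4, 2, 1
4, 1, 1, 1
3, 3, 1
3, 2, 2
3, 2, 1, 1
3, 1, 1, 1, 1
2, 2, 2, 1
2, 2, 1, 1, 1
2, 1, 1, 1, 1, 1
1, 1, 1, 1, 1, 1, 1
That's 15 in total.

15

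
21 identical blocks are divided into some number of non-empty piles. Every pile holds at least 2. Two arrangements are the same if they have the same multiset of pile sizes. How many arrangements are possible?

165

Direct enumeration gives 165 partitions.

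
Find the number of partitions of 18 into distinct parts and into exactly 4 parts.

They are:
12, 3, 2, 1
11, 4, 2, 1
10, 5, 2, 1
10, 4, 3, 1
9, 6, 2, 1
9, 5, 3, 1
9, 4, 3, 2
8, 7, 2, 1
8, 6, 3, 1
8, 5, 4, 1
8, 5, 3, 2
7, 6, 4, 1
7, 6, 3, 2
7, 5, 4, 2
6, 5, 4, 3
Counting gives 15.

15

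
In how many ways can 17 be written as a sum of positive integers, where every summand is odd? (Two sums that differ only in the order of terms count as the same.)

A partial list (first 12 by largest part):
17
1 + 1 + 15
1 + 3 + 13
1 + 1 + 1 + 1 + 13
1 + 5 + 11
3 + 3 + 11
1 + 1 + 1 + 3 + 11
1 + 1 + 1 + 1 + 1 + 1 + 11
1 + 7 + 9
3 + 5 + 9
1 + 1 + 1 + 5 + 9
1 + 1 + 3 + 3 + 9
…and 26 more, for 38 total.

38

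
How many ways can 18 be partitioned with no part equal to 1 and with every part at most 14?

A full systematic count gives 85.

85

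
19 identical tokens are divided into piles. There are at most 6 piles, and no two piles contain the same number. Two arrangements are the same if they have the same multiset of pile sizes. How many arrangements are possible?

There are too many to list fully; the first 12 (by largest part) are:
19
18, 1
17, 2
16, 3
16, 2, 1
15, 4
15, 3, 1
14, 5
14, 4, 1
14, 3, 2
13, 6
13, 5, 1
…and 42 more, for 54 total.

54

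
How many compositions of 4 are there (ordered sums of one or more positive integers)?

There are 3 gaps and each independently is a cut or not, giving 2^3 = 8.

8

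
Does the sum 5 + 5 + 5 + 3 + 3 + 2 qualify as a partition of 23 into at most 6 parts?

The parts sum to 23, and the condition 'there are at most 6 summands' holds.

Yes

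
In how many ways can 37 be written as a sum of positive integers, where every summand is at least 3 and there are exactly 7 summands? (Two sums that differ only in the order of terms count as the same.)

164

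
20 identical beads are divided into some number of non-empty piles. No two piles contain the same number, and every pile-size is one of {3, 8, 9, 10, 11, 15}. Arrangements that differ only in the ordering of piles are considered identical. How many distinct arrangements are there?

2

They are:
9, 11
3, 8, 9
That's 2 in total.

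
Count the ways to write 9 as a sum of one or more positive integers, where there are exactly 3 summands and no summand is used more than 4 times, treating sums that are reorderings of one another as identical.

Enumerating:
1+1+7
1+2+6
1+3+5
2+2+5
1+4+4
2+3+4
3+3+3
That's 7 in total.

7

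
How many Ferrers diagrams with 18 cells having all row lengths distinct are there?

A partial list (first 12 by largest part):
18
17+1
16+2
15+3
15+2+1
14+4
14+3+1
13+5
13+4+1
13+3+2
12+6
12+5+1
…and 34 more, for 46 total.

46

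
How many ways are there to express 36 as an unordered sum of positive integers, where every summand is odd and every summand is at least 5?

25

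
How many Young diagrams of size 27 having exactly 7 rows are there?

A full systematic count gives 364.

364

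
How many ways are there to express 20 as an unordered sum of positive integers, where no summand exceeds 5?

Counting exhaustively, 192 partitions satisfy the conditions.

192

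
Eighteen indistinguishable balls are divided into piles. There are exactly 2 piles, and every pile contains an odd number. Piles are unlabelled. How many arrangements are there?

5

They are:
1,17
3,15
5,13
7,11
9,9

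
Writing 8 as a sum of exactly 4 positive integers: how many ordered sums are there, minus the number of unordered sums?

30

Ordered (compositions into 4 parts): C(7,3) = 35.
Unordered (partitions into 4 parts): 5.
Difference: 35 − 5 = 30.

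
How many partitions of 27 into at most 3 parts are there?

75

Direct enumeration gives 75 partitions.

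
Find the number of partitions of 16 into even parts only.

22

Listing the qualifying partitions of 16:
16
14, 2
12, 4
12, 2, 2
10, 6
10, 4, 2
10, 2, 2, 2
8, 8
8, 6, 2
8, 4, 4
8, 4, 2, 2
8, 2, 2, 2, 2
6, 6, 4
6, 6, 2, 2
6, 4, 4, 2
6, 4, 2, 2, 2
6, 2, 2, 2, 2, 2
4, 4, 4, 4
4, 4, 4, 2, 2
4, 4, 2, 2, 2, 2
4, 2, 2, 2, 2, 2, 2
2, 2, 2, 2, 2, 2, 2, 2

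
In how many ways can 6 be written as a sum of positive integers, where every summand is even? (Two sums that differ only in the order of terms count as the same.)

The partitions of 6 that satisfy the conditions:
6
2 + 4
2 + 2 + 2

3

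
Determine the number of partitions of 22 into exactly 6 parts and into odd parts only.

20

Enumerating:
17+1+1+1+1+1
15+3+1+1+1+1
13+5+1+1+1+1
13+3+3+1+1+1
11+7+1+1+1+1
11+5+3+1+1+1
11+3+3+3+1+1
9+9+1+1+1+1
9+7+3+1+1+1
9+5+5+1+1+1
9+5+3+3+1+1
9+3+3+3+3+1
7+7+5+1+1+1
7+7+3+3+1+1
7+5+5+3+1+1
7+5+3+3+3+1
7+3+3+3+3+3
5+5+5+5+1+1
5+5+5+3+3+1
5+5+3+3+3+3
Counting gives 20.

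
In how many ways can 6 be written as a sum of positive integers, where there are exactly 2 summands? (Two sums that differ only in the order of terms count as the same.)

3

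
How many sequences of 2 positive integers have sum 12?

By stars and bars with positive parts, the count is C(11,1) = 11.

11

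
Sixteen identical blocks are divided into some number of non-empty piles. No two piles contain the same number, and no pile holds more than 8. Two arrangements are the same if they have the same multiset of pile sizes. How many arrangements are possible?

13

They are:
8, 7, 1
8, 6, 2
8, 5, 3
8, 5, 2, 1
8, 4, 3, 1
7, 6, 3
7, 6, 2, 1
7, 5, 4
7, 5, 3, 1
7, 4, 3, 2
6, 5, 4, 1
6, 5, 3, 2
6, 4, 3, 2, 1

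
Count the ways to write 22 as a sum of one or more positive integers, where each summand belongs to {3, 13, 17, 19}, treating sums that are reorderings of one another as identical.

2

The partitions of 22 that satisfy the conditions:
3 + 19
3 + 3 + 3 + 13
That's 2 in total.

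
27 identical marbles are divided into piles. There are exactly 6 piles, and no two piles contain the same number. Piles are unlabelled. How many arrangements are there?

Listing the qualifying partitions of 27:
12, 5, 4, 3, 2, 1
11, 6, 4, 3, 2, 1
10, 7, 4, 3, 2, 1
10, 6, 5, 3, 2, 1
9, 8, 4, 3, 2, 1
9, 7, 5, 3, 2, 1
9, 6, 5, 4, 2, 1
8, 7, 6, 3, 2, 1
8, 7, 5, 4, 2, 1
8, 6, 5, 4, 3, 1
7, 6, 5, 4, 3, 2
That's 11 in total.

11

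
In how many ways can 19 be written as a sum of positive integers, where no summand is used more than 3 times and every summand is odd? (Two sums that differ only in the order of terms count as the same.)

24

Listing the qualifying partitions of 19:
19
17, 1, 1
15, 3, 1
13, 5, 1
13, 3, 3
13, 3, 1, 1, 1
11, 7, 1
11, 5, 3
11, 5, 1, 1, 1
11, 3, 3, 1, 1
9, 9, 1
9, 7, 3
9, 7, 1, 1, 1
9, 5, 5
9, 5, 3, 1, 1
9, 3, 3, 3, 1
7, 7, 5
7, 7, 3, 1, 1
7, 5, 5, 1, 1
7, 5, 3, 3, 1
7, 3, 3, 3, 1, 1, 1
5, 5, 5, 3, 1
5, 5, 3, 3, 3
5, 5, 3, 3, 1, 1, 1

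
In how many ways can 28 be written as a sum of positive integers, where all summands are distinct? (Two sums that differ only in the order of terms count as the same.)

222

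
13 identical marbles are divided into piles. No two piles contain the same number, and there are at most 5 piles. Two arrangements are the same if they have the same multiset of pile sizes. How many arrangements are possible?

The partitions of 13 that satisfy the conditions:
13
1+12
2+11
3+10
1+2+10
4+9
1+3+9
5+8
1+4+8
2+3+8
6+7
1+5+7
2+4+7
1+2+3+7
2+5+6
3+4+6
1+2+4+6
1+3+4+5

18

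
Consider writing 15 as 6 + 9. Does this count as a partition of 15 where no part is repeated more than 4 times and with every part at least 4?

Yes

The parts sum to 15, and the condition 'no summand is used more than 4 times' holds; the condition 'every summand is at least 4' holds.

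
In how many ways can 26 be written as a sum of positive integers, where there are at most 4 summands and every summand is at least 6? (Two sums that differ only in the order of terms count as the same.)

21

They are:
26
20, 6
19, 7
18, 8
17, 9
16, 10
15, 11
14, 12
14, 6, 6
13, 13
13, 7, 6
12, 8, 6
12, 7, 7
11, 9, 6
11, 8, 7
10, 10, 6
10, 9, 7
10, 8, 8
9, 9, 8
8, 6, 6, 6
7, 7, 6, 6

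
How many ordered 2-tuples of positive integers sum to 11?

10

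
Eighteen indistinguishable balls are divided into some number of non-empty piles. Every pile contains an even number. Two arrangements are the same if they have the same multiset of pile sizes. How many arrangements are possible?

There are too many to list fully; the first 12 (by largest part) are:
18
16 + 2
14 + 4
14 + 2 + 2
12 + 6
12 + 4 + 2
12 + 2 + 2 + 2
10 + 8
10 + 6 + 2
10 + 4 + 4
10 + 4 + 2 + 2
10 + 2 + 2 + 2 + 2
…and 18 more, for 30 total.

30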